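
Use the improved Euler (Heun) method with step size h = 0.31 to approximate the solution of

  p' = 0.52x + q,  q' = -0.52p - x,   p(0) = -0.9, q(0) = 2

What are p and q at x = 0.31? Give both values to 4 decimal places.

Heun on (p,q): k1 = f(x_n, state_n); k2 = f(x_n + h, state_n + h·k1); state_{n+1} = state_n + (h/2)·(k1 + k2).
0.000000: (-0.900000, 2.000000)
  k1 = (2.000000, 0.468000)
  predictor → (-0.280000, 2.145080)
  k2 = (2.306280, -0.164400)
  → (-0.232527, 2.047058)
(p(0.31), q(0.31)) ≈ (-0.2325, 2.0471)

-0.2325, 2.0471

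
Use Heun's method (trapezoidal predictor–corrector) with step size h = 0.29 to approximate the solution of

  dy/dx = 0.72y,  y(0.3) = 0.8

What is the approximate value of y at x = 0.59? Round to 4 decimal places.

0.9845

Heun: k1 = f(x_n, y_n); k2 = f(x_n + h, y_n + h·k1); y_{n+1} = y_n + (h/2)·(k1 + k2).
x=0.300000, y=0.800000:
  k1 = f(0.300000, 0.800000) = 0.576000
  k2 = f(0.590000, 0.967040) = 0.696269
  y ← 0.800000 + (0.29/2)·(0.576000 + 0.696269) = 0.984479
y(0.59) ≈ 0.9845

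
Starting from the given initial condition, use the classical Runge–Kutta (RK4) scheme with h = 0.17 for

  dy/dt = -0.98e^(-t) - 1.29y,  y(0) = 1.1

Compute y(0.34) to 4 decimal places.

0.4836

RK4: k1 = f(t_n, y_n); k2 = f(t_n + h/2, y_n + (h/2)·k1); k3 = f(t_n + h/2, y_n + (h/2)·k2); k4 = f(t_n + h, y_n + h·k3); y_{n+1} = y_n + (h/6)·(k1 + 2k2 + 2k3 + k4).
t=0.000000, y=1.100000:
  k1 = f(0.000000, 1.100000) = -2.399000
  k2 = f(0.085000, 0.896085) = -2.056092
  k3 = f(0.085000, 0.925232) = -2.093692
  k4 = f(0.170000, 0.744072) = -1.786645
  y ← 1.100000 + (0.17/6)·(k1 + 2k2 + 2k3 + k4) = 0.746252
t=0.170000, y=0.746252:
  k1 = f(0.170000, 0.746252) = -1.789457
  k2 = f(0.255000, 0.594148) = -1.525870
  k3 = f(0.255000, 0.616553) = -1.554772
  k4 = f(0.340000, 0.481941) = -1.319239
  y ← 0.746252 + (0.17/6)·(k1 + 2k2 + 2k3 + k4) = 0.483603
y(0.34) ≈ 0.4836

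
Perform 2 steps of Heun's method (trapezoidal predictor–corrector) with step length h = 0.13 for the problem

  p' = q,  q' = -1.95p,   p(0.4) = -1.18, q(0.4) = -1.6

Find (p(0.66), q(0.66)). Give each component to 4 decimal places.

Heun on (p,q): k1 = f(t_n, state_n); k2 = f(t_n + h, state_n + h·k1); state_{n+1} = state_n + (h/2)·(k1 + k2).
0.400000: (-1.180000, -1.600000)
  k1 = (-1.600000, 2.301000)
  predictor → (-1.388000, -1.300870)
  k2 = (-1.300870, 2.706600)
  → (-1.368557, -1.274506)
0.530000: (-1.368557, -1.274506)
  k1 = (-1.274506, 2.668685)
  predictor → (-1.534242, -0.927577)
  k2 = (-0.927577, 2.991773)
  → (-1.511692, -0.906576)
(p(0.66), q(0.66)) ≈ (-1.5117, -0.9066)

-1.5117, -0.9066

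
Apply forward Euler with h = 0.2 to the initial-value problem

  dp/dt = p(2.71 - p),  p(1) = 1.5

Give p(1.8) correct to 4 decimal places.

2.5547

Euler: p_{n+1} = p_n + h·f(t_n, p_n).
t=1.000000, p=1.500000: f=1.815000 → p ← 1.500000 + 0.2·1.815000 = 1.863000
t=1.200000, p=1.863000: f=1.577961 → p ← 1.863000 + 0.2·1.577961 = 2.178592
t=1.400000, p=2.178592: f=1.157721 → p ← 2.178592 + 0.2·1.157721 = 2.410136
t=1.600000, p=2.410136: f=0.722712 → p ← 2.410136 + 0.2·0.722712 = 2.554679
p(1.8) ≈ 2.5547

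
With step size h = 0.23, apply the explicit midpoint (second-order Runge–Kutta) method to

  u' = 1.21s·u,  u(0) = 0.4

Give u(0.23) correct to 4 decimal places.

0.4128

Midpoint: k1 = f(s_n, u_n); k2 = f(s_n + h/2, u_n + (h/2)·k1); u_{n+1} = u_n + h·k2.
s=0.000000, u=0.400000:
  k1 = f(0.000000, 0.400000) = 0.000000
  k2 = f(0.115000, 0.400000) = 0.055660
  u ← 0.400000 + 0.23·0.055660 = 0.412802
u(0.23) ≈ 0.4128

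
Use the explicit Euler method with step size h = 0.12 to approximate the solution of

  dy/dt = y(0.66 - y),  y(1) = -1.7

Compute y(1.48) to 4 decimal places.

Euler: y_{n+1} = y_n + h·f(t_n, y_n).
t=1.000000, y=-1.700000: f=-4.012000 → y ← -1.700000 + 0.12·(-4.012000) = -2.181440
t=1.120000, y=-2.181440: f=-6.198431 → y ← -2.181440 + 0.12·(-6.198431) = -2.925252
t=1.240000, y=-2.925252: f=-10.487764 → y ← -2.925252 + 0.12·(-10.487764) = -4.183783
t=1.360000, y=-4.183783: f=-20.265340 → y ← -4.183783 + 0.12·(-20.265340) = -6.615624
y(1.48) ≈ -6.6156

-6.6156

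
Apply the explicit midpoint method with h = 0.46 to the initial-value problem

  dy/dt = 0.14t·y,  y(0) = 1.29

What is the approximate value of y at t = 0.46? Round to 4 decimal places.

Midpoint: k1 = f(t_n, y_n); k2 = f(t_n + h/2, y_n + (h/2)·k1); y_{n+1} = y_n + h·k2.
t=0.000000, y=1.290000:
  k1 = f(0.000000, 1.290000) = 0.000000
  k2 = f(0.230000, 1.290000) = 0.041538
  y ← 1.290000 + 0.46·0.041538 = 1.309107
y(0.46) ≈ 1.3091

1.3091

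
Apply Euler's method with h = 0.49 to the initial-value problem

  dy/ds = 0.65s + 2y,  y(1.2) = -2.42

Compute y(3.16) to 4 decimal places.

-29.8921

Euler: y_{n+1} = y_n + h·f(s_n, y_n).
s=1.200000, y=-2.420000: f=-4.060000 → y ← -2.420000 + 0.49·(-4.060000) = -4.409400
s=1.690000, y=-4.409400: f=-7.720300 → y ← -4.409400 + 0.49·(-7.720300) = -8.192347
s=2.180000, y=-8.192347: f=-14.967694 → y ← -8.192347 + 0.49·(-14.967694) = -15.526517
s=2.670000, y=-15.526517: f=-29.317534 → y ← -15.526517 + 0.49·(-29.317534) = -29.892109
y(3.16) ≈ -29.8921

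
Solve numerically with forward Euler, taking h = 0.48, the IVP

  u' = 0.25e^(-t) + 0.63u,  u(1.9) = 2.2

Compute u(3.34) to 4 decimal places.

4.9120

Euler: u_{n+1} = u_n + h·f(t_n, u_n).
t=1.900000, u=2.200000: f=1.423392 → u ← 2.200000 + 0.48·1.423392 = 2.883228
t=2.380000, u=2.883228: f=1.839571 → u ← 2.883228 + 0.48·1.839571 = 3.766223
t=2.860000, u=3.766223: f=2.387037 → u ← 3.766223 + 0.48·2.387037 = 4.912000
u(3.34) ≈ 4.9120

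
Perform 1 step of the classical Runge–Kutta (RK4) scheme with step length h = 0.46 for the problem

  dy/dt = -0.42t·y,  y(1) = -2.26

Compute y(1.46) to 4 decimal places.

-1.7820

RK4: k1 = f(t_n, y_n); k2 = f(t_n + h/2, y_n + (h/2)·k1); k3 = f(t_n + h/2, y_n + (h/2)·k2); k4 = f(t_n + h, y_n + h·k3); y_{n+1} = y_n + (h/6)·(k1 + 2k2 + 2k3 + k4).
t=1.000000, y=-2.260000:
  k1 = f(1.000000, -2.260000) = 0.949200
  k2 = f(1.230000, -2.041684) = 1.054734
  k3 = f(1.230000, -2.017411) = 1.042195
  k4 = f(1.460000, -1.780590) = 1.091858
  y ← -2.260000 + (0.46/6)·(k1 + 2k2 + 2k3 + k4) = -1.781990
y(1.46) ≈ -1.7820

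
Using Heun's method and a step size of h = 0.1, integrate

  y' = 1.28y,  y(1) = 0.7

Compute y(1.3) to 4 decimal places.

Heun: k1 = f(x_n, y_n); k2 = f(x_n + h, y_n + h·k1); y_{n+1} = y_n + (h/2)·(k1 + k2).
x=1.000000, y=0.700000:
  k1 = f(1.000000, 0.700000) = 0.896000
  k2 = f(1.100000, 0.789600) = 1.010688
  y ← 0.700000 + (0.1/2)·(0.896000 + 1.010688) = 0.795334
x=1.100000, y=0.795334:
  k1 = f(1.100000, 0.795334) = 1.018028
  k2 = f(1.200000, 0.897137) = 1.148336
  y ← 0.795334 + (0.1/2)·(1.018028 + 1.148336) = 0.903653
x=1.200000, y=0.903653:
  k1 = f(1.200000, 0.903653) = 1.156675
  k2 = f(1.300000, 1.019320) = 1.304730
  y ← 0.903653 + (0.1/2)·(1.156675 + 1.304730) = 1.026723
y(1.3) ≈ 1.0267

1.0267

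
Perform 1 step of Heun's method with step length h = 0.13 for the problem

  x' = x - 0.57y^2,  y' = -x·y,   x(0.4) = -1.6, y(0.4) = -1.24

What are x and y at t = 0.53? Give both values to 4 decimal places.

-1.9690, -1.5561

Heun on (x,y): k1 = f(t_n, state_n); k2 = f(t_n + h, state_n + h·k1); state_{n+1} = state_n + (h/2)·(k1 + k2).
0.400000: (-1.600000, -1.240000)
  k1 = (-2.476432, -1.984000)
  predictor → (-1.921936, -1.497920)
  k2 = (-3.200882, -2.878907)
  → (-1.969025, -1.556089)
(x(0.53), y(0.53)) ≈ (-1.9690, -1.5561)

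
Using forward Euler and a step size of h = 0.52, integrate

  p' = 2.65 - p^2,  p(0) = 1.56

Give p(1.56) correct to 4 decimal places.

1.6495

Euler: p_{n+1} = p_n + h·f(x_n, p_n).
x=0.000000, p=1.560000: f=0.216400 → p ← 1.560000 + 0.52·0.216400 = 1.672528
x=0.520000, p=1.672528: f=-0.147350 → p ← 1.672528 + 0.52·(-0.147350) = 1.595906
x=1.040000, p=1.595906: f=0.103084 → p ← 1.595906 + 0.52·0.103084 = 1.649510
p(1.56) ≈ 1.6495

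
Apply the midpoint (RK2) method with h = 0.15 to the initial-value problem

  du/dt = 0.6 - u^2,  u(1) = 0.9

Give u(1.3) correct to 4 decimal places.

Midpoint: k1 = f(t_n, u_n); k2 = f(t_n + h/2, u_n + (h/2)·k1); u_{n+1} = u_n + h·k2.
t=1.000000, u=0.900000:
  k1 = f(1.000000, 0.900000) = -0.210000
  k2 = f(1.075000, 0.884250) = -0.181898
  u ← 0.900000 + 0.15·(-0.181898) = 0.872715
t=1.150000, u=0.872715:
  k1 = f(1.150000, 0.872715) = -0.161632
  k2 = f(1.225000, 0.860593) = -0.140620
  u ← 0.872715 + 0.15·(-0.140620) = 0.851622
u(1.3) ≈ 0.8516

0.8516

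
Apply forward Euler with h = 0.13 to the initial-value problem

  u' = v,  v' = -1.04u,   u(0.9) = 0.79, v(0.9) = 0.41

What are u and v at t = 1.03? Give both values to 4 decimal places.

0.8433, 0.3032

Euler on (u,v): u_{n+1} = u_n + h·u', v_{n+1} = v_n + h·v'.
0.900000: (0.790000, 0.410000); f=(0.410000, -0.821600) → (0.843300, 0.303192)
(u(1.03), v(1.03)) ≈ (0.8433, 0.3032)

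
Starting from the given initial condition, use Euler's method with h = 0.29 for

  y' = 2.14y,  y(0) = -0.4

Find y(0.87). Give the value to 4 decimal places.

Euler: y_{n+1} = y_n + h·f(x_n, y_n).
x=0.000000, y=-0.400000: f=-0.856000 → y ← -0.400000 + 0.29·(-0.856000) = -0.648240
x=0.290000, y=-0.648240: f=-1.387234 → y ← -0.648240 + 0.29·(-1.387234) = -1.050538
x=0.580000, y=-1.050538: f=-2.248151 → y ← -1.050538 + 0.29·(-2.248151) = -1.702501
y(0.87) ≈ -1.7025

-1.7025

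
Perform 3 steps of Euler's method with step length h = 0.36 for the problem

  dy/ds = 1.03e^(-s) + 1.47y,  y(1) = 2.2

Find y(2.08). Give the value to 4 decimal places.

8.3980

Euler: y_{n+1} = y_n + h·f(s_n, y_n).
s=1.000000, y=2.200000: f=3.612916 → y ← 2.200000 + 0.36·3.612916 = 3.500650
s=1.360000, y=3.500650: f=5.410316 → y ← 3.500650 + 0.36·5.410316 = 5.448363
s=1.720000, y=5.448363: f=8.193532 → y ← 5.448363 + 0.36·8.193532 = 8.398035
y(2.08) ≈ 8.3980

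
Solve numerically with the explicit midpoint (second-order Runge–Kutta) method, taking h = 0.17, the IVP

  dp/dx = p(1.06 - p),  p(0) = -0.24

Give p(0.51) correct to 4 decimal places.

-0.4871

Midpoint: k1 = f(x_n, p_n); k2 = f(x_n + h/2, p_n + (h/2)·k1); p_{n+1} = p_n + h·k2.
x=0.000000, p=-0.240000:
  k1 = f(0.000000, -0.240000) = -0.312000
  k2 = f(0.085000, -0.266520) = -0.353544
  p ← -0.240000 + 0.17·(-0.353544) = -0.300102
x=0.170000, p=-0.300102:
  k1 = f(0.170000, -0.300102) = -0.408170
  k2 = f(0.255000, -0.334797) = -0.466974
  p ← -0.300102 + 0.17·(-0.466974) = -0.379488
x=0.340000, p=-0.379488:
  k1 = f(0.340000, -0.379488) = -0.546268
  k2 = f(0.425000, -0.425921) = -0.632885
  p ← -0.379488 + 0.17·(-0.632885) = -0.487078
p(0.51) ≈ -0.4871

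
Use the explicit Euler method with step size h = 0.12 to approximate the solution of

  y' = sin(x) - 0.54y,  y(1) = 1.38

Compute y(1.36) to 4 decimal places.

Euler: y_{n+1} = y_n + h·f(x_n, y_n).
x=1.000000, y=1.380000: f=0.096271 → y ← 1.380000 + 0.12·0.096271 = 1.391553
x=1.120000, y=1.391553: f=0.148662 → y ← 1.391553 + 0.12·0.148662 = 1.409392
x=1.240000, y=1.409392: f=0.184712 → y ← 1.409392 + 0.12·0.184712 = 1.431557
y(1.36) ≈ 1.4316

1.4316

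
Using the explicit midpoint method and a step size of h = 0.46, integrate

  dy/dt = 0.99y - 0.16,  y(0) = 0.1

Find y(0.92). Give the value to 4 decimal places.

Midpoint: k1 = f(t_n, y_n); k2 = f(t_n + h/2, y_n + (h/2)·k1); y_{n+1} = y_n + h·k2.
t=0.000000, y=0.100000:
  k1 = f(0.000000, 0.100000) = -0.061000
  k2 = f(0.230000, 0.085970) = -0.074890
  y ← 0.100000 + 0.46·(-0.074890) = 0.065551
t=0.460000, y=0.065551:
  k1 = f(0.460000, 0.065551) = -0.095105
  k2 = f(0.690000, 0.043677) = -0.116760
  y ← 0.065551 + 0.46·(-0.116760) = 0.011841
y(0.92) ≈ 0.0118

0.0118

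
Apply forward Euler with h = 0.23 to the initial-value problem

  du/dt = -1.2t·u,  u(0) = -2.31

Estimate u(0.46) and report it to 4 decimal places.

-2.1634

Euler: u_{n+1} = u_n + h·f(t_n, u_n).
t=0.000000, u=-2.310000: f=0.000000 → u ← -2.310000 + 0.23·0.000000 = -2.310000
t=0.230000, u=-2.310000: f=0.637560 → u ← -2.310000 + 0.23·0.637560 = -2.163361
u(0.46) ≈ -2.1634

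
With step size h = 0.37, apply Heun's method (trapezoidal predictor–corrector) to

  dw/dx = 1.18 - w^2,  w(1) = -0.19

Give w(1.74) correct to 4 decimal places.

0.5793

Heun: k1 = f(x_n, w_n); k2 = f(x_n + h, w_n + h·k1); w_{n+1} = w_n + (h/2)·(k1 + k2).
x=1.000000, w=-0.190000:
  k1 = f(1.000000, -0.190000) = 1.143900
  k2 = f(1.370000, 0.233243) = 1.125598
  w ← -0.190000 + (0.37/2)·(1.143900 + 1.125598) = 0.229857
x=1.370000, w=0.229857:
  k1 = f(1.370000, 0.229857) = 1.127166
  k2 = f(1.740000, 0.646908) = 0.761510
  w ← 0.229857 + (0.37/2)·(1.127166 + 0.761510) = 0.579262
w(1.74) ≈ 0.5793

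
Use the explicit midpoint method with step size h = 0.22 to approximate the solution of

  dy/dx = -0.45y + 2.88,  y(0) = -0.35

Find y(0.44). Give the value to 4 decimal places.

Midpoint: k1 = f(x_n, y_n); k2 = f(x_n + h/2, y_n + (h/2)·k1); y_{n+1} = y_n + h·k2.
x=0.000000, y=-0.350000:
  k1 = f(0.000000, -0.350000) = 3.037500
  k2 = f(0.110000, -0.015875) = 2.887144
  y ← -0.350000 + 0.22·2.887144 = 0.285172
x=0.220000, y=0.285172:
  k1 = f(0.220000, 0.285172) = 2.751673
  k2 = f(0.330000, 0.587856) = 2.615465
  y ← 0.285172 + 0.22·2.615465 = 0.860574
y(0.44) ≈ 0.8606

0.8606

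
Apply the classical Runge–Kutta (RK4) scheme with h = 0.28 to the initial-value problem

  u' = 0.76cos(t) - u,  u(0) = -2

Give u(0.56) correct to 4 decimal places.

RK4: k1 = f(t_n, u_n); k2 = f(t_n + h/2, u_n + (h/2)·k1); k3 = f(t_n + h/2, u_n + (h/2)·k2); k4 = f(t_n + h, u_n + h·k3); u_{n+1} = u_n + (h/6)·(k1 + 2k2 + 2k3 + k4).
t=0.000000, u=-2.000000:
  k1 = f(0.000000, -2.000000) = 2.760000
  k2 = f(0.140000, -1.613600) = 2.366164
  k3 = f(0.140000, -1.668737) = 2.421301
  k4 = f(0.280000, -1.322036) = 2.052438
  u ← -2.000000 + (0.28/6)·(k1 + 2k2 + 2k3 + k4) = -1.328589
t=0.280000, u=-1.328589:
  k1 = f(0.280000, -1.328589) = 2.058992
  k2 = f(0.420000, -1.040331) = 1.734278
  k3 = f(0.420000, -1.085791) = 1.779738
  k4 = f(0.560000, -0.830263) = 1.474177
  u ← -1.328589 + (0.28/6)·(k1 + 2k2 + 2k3 + k4) = -0.835733
u(0.56) ≈ -0.8357

-0.8357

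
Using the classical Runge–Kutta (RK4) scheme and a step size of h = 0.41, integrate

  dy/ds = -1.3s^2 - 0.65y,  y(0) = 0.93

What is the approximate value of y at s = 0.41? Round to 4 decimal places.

RK4: k1 = f(s_n, y_n); k2 = f(s_n + h/2, y_n + (h/2)·k1); k3 = f(s_n + h/2, y_n + (h/2)·k2); k4 = f(s_n + h, y_n + h·k3); y_{n+1} = y_n + (h/6)·(k1 + 2k2 + 2k3 + k4).
s=0.000000, y=0.930000:
  k1 = f(0.000000, 0.930000) = -0.604500
  k2 = f(0.205000, 0.806078) = -0.578583
  k3 = f(0.205000, 0.811391) = -0.582036
  k4 = f(0.410000, 0.691365) = -0.667917
  y ← 0.930000 + (0.41/6)·(k1 + 2k2 + 2k3 + k4) = 0.684434
y(0.41) ≈ 0.6844

0.6844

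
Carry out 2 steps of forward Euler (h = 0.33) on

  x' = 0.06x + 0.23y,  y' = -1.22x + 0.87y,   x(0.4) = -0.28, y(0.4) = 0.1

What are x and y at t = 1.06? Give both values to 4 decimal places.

-0.2651, 0.4227

Euler on (x,y): x_{n+1} = x_n + h·x', y_{n+1} = y_n + h·y'.
0.400000: (-0.280000, 0.100000); f=(0.006200, 0.428600) → (-0.277954, 0.241438)
0.730000: (-0.277954, 0.241438); f=(0.038854, 0.549155) → (-0.265132, 0.422659)
(x(1.06), y(1.06)) ≈ (-0.2651, 0.4227)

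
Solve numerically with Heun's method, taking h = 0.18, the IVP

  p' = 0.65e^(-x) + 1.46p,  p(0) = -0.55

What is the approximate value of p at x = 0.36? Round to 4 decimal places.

Heun: k1 = f(x_n, p_n); k2 = f(x_n + h, p_n + h·k1); p_{n+1} = p_n + (h/2)·(k1 + k2).
x=0.000000, p=-0.550000:
  k1 = f(0.000000, -0.550000) = -0.153000
  k2 = f(0.180000, -0.577540) = -0.300283
  p ← -0.550000 + (0.18/2)·(-0.153000 + (-0.300283)) = -0.590795
x=0.180000, p=-0.590795:
  k1 = f(0.180000, -0.590795) = -0.319636
  k2 = f(0.360000, -0.648330) = -0.493072
  p ← -0.590795 + (0.18/2)·(-0.319636 + (-0.493072)) = -0.663939
p(0.36) ≈ -0.6639

-0.6639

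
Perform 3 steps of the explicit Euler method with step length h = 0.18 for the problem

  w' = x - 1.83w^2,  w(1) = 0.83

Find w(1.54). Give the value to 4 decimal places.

0.8309

Euler: w_{n+1} = w_n + h·f(x_n, w_n).
x=1.000000, w=0.830000: f=-0.260687 → w ← 0.830000 + 0.18·(-0.260687) = 0.783076
x=1.180000, w=0.783076: f=0.057828 → w ← 0.783076 + 0.18·0.057828 = 0.793485
x=1.360000, w=0.793485: f=0.207797 → w ← 0.793485 + 0.18·0.207797 = 0.830889
w(1.54) ≈ 0.8309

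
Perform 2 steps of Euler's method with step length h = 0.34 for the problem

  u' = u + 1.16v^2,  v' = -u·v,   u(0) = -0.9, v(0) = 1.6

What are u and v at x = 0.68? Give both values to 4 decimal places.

Euler on (u,v): u_{n+1} = u_n + h·u', v_{n+1} = v_n + h·v'.
0.000000: (-0.900000, 1.600000); f=(2.069600, 1.440000) → (-0.196336, 2.089600)
0.340000: (-0.196336, 2.089600); f=(4.868721, 0.410264) → (1.459029, 2.229090)
(u(0.68), v(0.68)) ≈ (1.4590, 2.2291)

1.4590, 2.2291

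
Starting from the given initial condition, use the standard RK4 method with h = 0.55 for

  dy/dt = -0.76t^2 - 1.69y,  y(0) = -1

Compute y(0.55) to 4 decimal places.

RK4: k1 = f(t_n, y_n); k2 = f(t_n + h/2, y_n + (h/2)·k1); k3 = f(t_n + h/2, y_n + (h/2)·k2); k4 = f(t_n + h, y_n + h·k3); y_{n+1} = y_n + (h/6)·(k1 + 2k2 + 2k3 + k4).
t=0.000000, y=-1.000000:
  k1 = f(0.000000, -1.000000) = 1.690000
  k2 = f(0.275000, -0.535250) = 0.847097
  k3 = f(0.275000, -0.767048) = 1.238836
  k4 = f(0.550000, -0.318640) = 0.308602
  y ← -1.000000 + (0.55/6)·(k1 + 2k2 + 2k3 + k4) = -0.434374
y(0.55) ≈ -0.4344

-0.4344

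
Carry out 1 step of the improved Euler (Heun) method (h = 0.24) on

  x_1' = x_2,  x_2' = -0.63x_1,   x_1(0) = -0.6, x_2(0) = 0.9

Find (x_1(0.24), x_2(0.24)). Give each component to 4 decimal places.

-0.3731, 0.9744

Heun on (x_1,x_2): k1 = f(s_n, state_n); k2 = f(s_n + h, state_n + h·k1); state_{n+1} = state_n + (h/2)·(k1 + k2).
0.000000: (-0.600000, 0.900000)
  k1 = (0.900000, 0.378000)
  predictor → (-0.384000, 0.990720)
  k2 = (0.990720, 0.241920)
  → (-0.373114, 0.974390)
(x_1(0.24), x_2(0.24)) ≈ (-0.3731, 0.9744)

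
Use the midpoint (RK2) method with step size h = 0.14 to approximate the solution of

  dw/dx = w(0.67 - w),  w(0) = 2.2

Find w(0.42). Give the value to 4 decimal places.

1.4283

Midpoint: k1 = f(x_n, w_n); k2 = f(x_n + h/2, w_n + (h/2)·k1); w_{n+1} = w_n + h·k2.
x=0.000000, w=2.200000:
  k1 = f(0.000000, 2.200000) = -3.366000
  k2 = f(0.070000, 1.964380) = -2.542654
  w ← 2.200000 + 0.14·(-2.542654) = 1.844028
x=0.140000, w=1.844028:
  k1 = f(0.140000, 1.844028) = -2.164942
  k2 = f(0.210000, 1.692482) = -1.730534
  w ← 1.844028 + 0.14·(-1.730534) = 1.601754
x=0.280000, w=1.601754:
  k1 = f(0.280000, 1.601754) = -1.492440
  k2 = f(0.350000, 1.497283) = -1.238677
  w ← 1.601754 + 0.14·(-1.238677) = 1.428339
w(0.42) ≈ 1.4283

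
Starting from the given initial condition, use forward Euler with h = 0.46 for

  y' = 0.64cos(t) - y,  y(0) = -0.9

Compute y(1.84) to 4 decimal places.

Euler: y_{n+1} = y_n + h·f(t_n, y_n).
t=0.000000, y=-0.900000: f=1.540000 → y ← -0.900000 + 0.46·1.540000 = -0.191600
t=0.460000, y=-0.191600: f=0.765074 → y ← -0.191600 + 0.46·0.765074 = 0.160334
t=0.920000, y=0.160334: f=0.227391 → y ← 0.160334 + 0.46·0.227391 = 0.264934
t=1.380000, y=0.264934: f=-0.143564 → y ← 0.264934 + 0.46·(-0.143564) = 0.198894
y(1.84) ≈ 0.1989

0.1989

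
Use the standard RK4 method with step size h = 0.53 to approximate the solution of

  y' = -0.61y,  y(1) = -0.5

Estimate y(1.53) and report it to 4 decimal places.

-0.3619

RK4: k1 = f(x_n, y_n); k2 = f(x_n + h/2, y_n + (h/2)·k1); k3 = f(x_n + h/2, y_n + (h/2)·k2); k4 = f(x_n + h, y_n + h·k3); y_{n+1} = y_n + (h/6)·(k1 + 2k2 + 2k3 + k4).
x=1.000000, y=-0.500000:
  k1 = f(1.000000, -0.500000) = 0.305000
  k2 = f(1.265000, -0.419175) = 0.255697
  k3 = f(1.265000, -0.432240) = 0.263667
  k4 = f(1.530000, -0.360257) = 0.219757
  y ← -0.500000 + (0.53/6)·(k1 + 2k2 + 2k3 + k4) = -0.361892
y(1.53) ≈ -0.3619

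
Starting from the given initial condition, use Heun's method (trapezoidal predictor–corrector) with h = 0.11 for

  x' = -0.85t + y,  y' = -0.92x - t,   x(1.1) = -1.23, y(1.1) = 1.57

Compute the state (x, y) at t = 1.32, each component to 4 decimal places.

Heun on (x,y): k1 = f(t_n, state_n); k2 = f(t_n + h, state_n + h·k1); state_{n+1} = state_n + (h/2)·(k1 + k2).
1.100000: (-1.230000, 1.570000)
  k1 = (0.635000, 0.031600)
  predictor → (-1.160150, 1.573476)
  k2 = (0.544976, -0.142662)
  → (-1.165101, 1.563892)
1.210000: (-1.165101, 1.563892)
  k1 = (0.535392, -0.138107)
  predictor → (-1.106208, 1.548700)
  k2 = (0.426700, -0.302288)
  → (-1.112186, 1.539670)
(x(1.32), y(1.32)) ≈ (-1.1122, 1.5397)

-1.1122, 1.5397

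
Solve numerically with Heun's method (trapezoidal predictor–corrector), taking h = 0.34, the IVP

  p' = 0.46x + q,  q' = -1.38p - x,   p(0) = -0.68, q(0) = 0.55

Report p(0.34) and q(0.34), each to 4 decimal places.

-0.4122, 0.7674

Heun on (p,q): k1 = f(x_n, state_n); k2 = f(x_n + h, state_n + h·k1); state_{n+1} = state_n + (h/2)·(k1 + k2).
0.000000: (-0.680000, 0.550000)
  k1 = (0.550000, 0.938400)
  predictor → (-0.493000, 0.869056)
  k2 = (1.025456, 0.340340)
  → (-0.412172, 0.767386)
(p(0.34), q(0.34)) ≈ (-0.4122, 0.7674)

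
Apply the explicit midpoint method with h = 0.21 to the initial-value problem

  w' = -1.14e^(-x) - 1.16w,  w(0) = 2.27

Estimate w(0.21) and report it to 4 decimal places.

Midpoint: k1 = f(x_n, w_n); k2 = f(x_n + h/2, w_n + (h/2)·k1); w_{n+1} = w_n + h·k2.
x=0.000000, w=2.270000:
  k1 = f(0.000000, 2.270000) = -3.773200
  k2 = f(0.105000, 1.873814) = -3.199994
  w ← 2.270000 + 0.21·(-3.199994) = 1.598001
w(0.21) ≈ 1.5980

1.5980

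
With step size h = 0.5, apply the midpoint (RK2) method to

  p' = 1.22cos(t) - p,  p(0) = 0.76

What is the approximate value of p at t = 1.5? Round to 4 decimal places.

0.6621

Midpoint: k1 = f(t_n, p_n); k2 = f(t_n + h/2, p_n + (h/2)·k1); p_{n+1} = p_n + h·k2.
t=0.000000, p=0.760000:
  k1 = f(0.000000, 0.760000) = 0.460000
  k2 = f(0.250000, 0.875000) = 0.307073
  p ← 0.760000 + 0.5·0.307073 = 0.913537
t=0.500000, p=0.913537:
  k1 = f(0.500000, 0.913537) = 0.157114
  k2 = f(0.750000, 0.952815) = -0.060155
  p ← 0.913537 + 0.5·(-0.060155) = 0.883459
t=1.000000, p=0.883459:
  k1 = f(1.000000, 0.883459) = -0.224290
  k2 = f(1.250000, 0.827387) = -0.442693
  p ← 0.883459 + 0.5·(-0.442693) = 0.662113
p(1.5) ≈ 0.6621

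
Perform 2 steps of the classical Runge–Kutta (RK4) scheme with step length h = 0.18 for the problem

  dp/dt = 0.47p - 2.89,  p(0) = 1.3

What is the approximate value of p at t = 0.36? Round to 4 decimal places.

RK4: k1 = f(t_n, p_n); k2 = f(t_n + h/2, p_n + (h/2)·k1); k3 = f(t_n + h/2, p_n + (h/2)·k2); k4 = f(t_n + h, p_n + h·k3); p_{n+1} = p_n + (h/6)·(k1 + 2k2 + 2k3 + k4).
t=0.000000, p=1.300000:
  k1 = f(0.000000, 1.300000) = -2.279000
  k2 = f(0.090000, 1.094890) = -2.375402
  k3 = f(0.090000, 1.086214) = -2.379479
  k4 = f(0.180000, 0.871694) = -2.480304
  p ← 1.300000 + (0.18/6)·(k1 + 2k2 + 2k3 + k4) = 0.871928
t=0.180000, p=0.871928:
  k1 = f(0.180000, 0.871928) = -2.480194
  k2 = f(0.270000, 0.648711) = -2.585106
  k3 = f(0.270000, 0.639268) = -2.589544
  k4 = f(0.360000, 0.405810) = -2.699269
  p ← 0.871928 + (0.18/6)·(k1 + 2k2 + 2k3 + k4) = 0.406065
p(0.36) ≈ 0.4061

0.4061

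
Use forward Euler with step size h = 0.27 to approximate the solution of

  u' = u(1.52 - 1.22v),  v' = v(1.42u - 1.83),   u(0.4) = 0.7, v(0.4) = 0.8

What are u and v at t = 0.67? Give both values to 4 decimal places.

0.8028, 0.6194

Euler on (u,v): u_{n+1} = u_n + h·u', v_{n+1} = v_n + h·v'.
0.400000: (0.700000, 0.800000); f=(0.380800, -0.668800) → (0.802816, 0.619424)
(u(0.67), v(0.67)) ≈ (0.8028, 0.6194)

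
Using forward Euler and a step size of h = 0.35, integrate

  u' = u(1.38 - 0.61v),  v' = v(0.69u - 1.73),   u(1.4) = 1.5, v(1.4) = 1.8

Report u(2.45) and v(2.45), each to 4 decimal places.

Euler on (u,v): u_{n+1} = u_n + h·u', v_{n+1} = v_n + h·v'.
1.400000: (1.500000, 1.800000); f=(0.423000, -1.251000) → (1.648050, 1.362150)
1.750000: (1.648050, 1.362150); f=(0.904925, -0.807544) → (1.964774, 1.079509)
2.100000: (1.964774, 1.079509); f=(1.417583, -0.404067) → (2.460928, 0.938086)
(u(2.45), v(2.45)) ≈ (2.4609, 0.9381)

2.4609, 0.9381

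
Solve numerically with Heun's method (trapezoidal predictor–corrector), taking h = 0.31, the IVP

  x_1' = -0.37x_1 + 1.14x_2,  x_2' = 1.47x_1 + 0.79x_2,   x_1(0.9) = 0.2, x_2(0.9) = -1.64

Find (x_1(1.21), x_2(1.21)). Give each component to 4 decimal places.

Heun on (x_1,x_2): k1 = f(x_n, state_n); k2 = f(x_n + h, state_n + h·k1); state_{n+1} = state_n + (h/2)·(k1 + k2).
0.900000: (0.200000, -1.640000)
  k1 = (-1.943600, -1.001600)
  predictor → (-0.402516, -1.950496)
  k2 = (-2.074635, -2.132590)
  → (-0.422826, -2.125800)
(x_1(1.21), x_2(1.21)) ≈ (-0.4228, -2.1258)

-0.4228, -2.1258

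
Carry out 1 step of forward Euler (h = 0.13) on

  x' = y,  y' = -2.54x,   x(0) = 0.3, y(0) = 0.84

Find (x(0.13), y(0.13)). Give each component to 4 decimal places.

Euler on (x,y): x_{n+1} = x_n + h·x', y_{n+1} = y_n + h·y'.
0.000000: (0.300000, 0.840000); f=(0.840000, -0.762000) → (0.409200, 0.740940)
(x(0.13), y(0.13)) ≈ (0.4092, 0.7409)

0.4092, 0.7409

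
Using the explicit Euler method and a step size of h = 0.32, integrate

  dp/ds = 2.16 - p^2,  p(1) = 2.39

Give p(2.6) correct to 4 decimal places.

1.4697

Euler: p_{n+1} = p_n + h·f(s_n, p_n).
s=1.000000, p=2.390000: f=-3.552100 → p ← 2.390000 + 0.32·(-3.552100) = 1.253328
s=1.320000, p=1.253328: f=0.589169 → p ← 1.253328 + 0.32·0.589169 = 1.441862
s=1.640000, p=1.441862: f=0.081034 → p ← 1.441862 + 0.32·0.081034 = 1.467793
s=1.960000, p=1.467793: f=0.005584 → p ← 1.467793 + 0.32·0.005584 = 1.469580
s=2.280000, p=1.469580: f=0.000335 → p ← 1.469580 + 0.32·0.000335 = 1.469687
p(2.6) ≈ 1.4697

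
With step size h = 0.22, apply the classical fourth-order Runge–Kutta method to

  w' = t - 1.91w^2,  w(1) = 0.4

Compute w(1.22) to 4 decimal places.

0.5485

RK4: k1 = f(t_n, w_n); k2 = f(t_n + h/2, w_n + (h/2)·k1); k3 = f(t_n + h/2, w_n + (h/2)·k2); k4 = f(t_n + h, w_n + h·k3); w_{n+1} = w_n + (h/6)·(k1 + 2k2 + 2k3 + k4).
t=1.000000, w=0.400000:
  k1 = f(1.000000, 0.400000) = 0.694400
  k2 = f(1.110000, 0.476384) = 0.676541
  k3 = f(1.110000, 0.474420) = 0.680109
  k4 = f(1.220000, 0.549624) = 0.643015
  w ← 0.400000 + (0.22/6)·(k1 + 2k2 + 2k3 + k4) = 0.548526
w(1.22) ≈ 0.5485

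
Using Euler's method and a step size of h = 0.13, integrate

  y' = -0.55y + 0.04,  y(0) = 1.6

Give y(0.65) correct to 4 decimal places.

Euler: y_{n+1} = y_n + h·f(t_n, y_n).
t=0.000000, y=1.600000: f=-0.840000 → y ← 1.600000 + 0.13·(-0.840000) = 1.490800
t=0.130000, y=1.490800: f=-0.779940 → y ← 1.490800 + 0.13·(-0.779940) = 1.389408
t=0.260000, y=1.389408: f=-0.724174 → y ← 1.389408 + 0.13·(-0.724174) = 1.295265
t=0.390000, y=1.295265: f=-0.672396 → y ← 1.295265 + 0.13·(-0.672396) = 1.207854
t=0.520000, y=1.207854: f=-0.624320 → y ← 1.207854 + 0.13·(-0.624320) = 1.126692
y(0.65) ≈ 1.1267

1.1267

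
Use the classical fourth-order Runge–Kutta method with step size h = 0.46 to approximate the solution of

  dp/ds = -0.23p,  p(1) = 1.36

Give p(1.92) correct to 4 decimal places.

RK4: k1 = f(s_n, p_n); k2 = f(s_n + h/2, p_n + (h/2)·k1); k3 = f(s_n + h/2, p_n + (h/2)·k2); k4 = f(s_n + h, p_n + h·k3); p_{n+1} = p_n + (h/6)·(k1 + 2k2 + 2k3 + k4).
s=1.000000, p=1.360000:
  k1 = f(1.000000, 1.360000) = -0.312800
  k2 = f(1.230000, 1.288056) = -0.296253
  k3 = f(1.230000, 1.291862) = -0.297128
  k4 = f(1.460000, 1.223321) = -0.281364
  p ← 1.360000 + (0.46/6)·(k1 + 2k2 + 2k3 + k4) = 1.223462
s=1.460000, p=1.223462:
  k1 = f(1.460000, 1.223462) = -0.281396
  k2 = f(1.690000, 1.158741) = -0.266510
  k3 = f(1.690000, 1.162165) = -0.267298
  k4 = f(1.920000, 1.100505) = -0.253116
  p ← 1.223462 + (0.46/6)·(k1 + 2k2 + 2k3 + k4) = 1.100632
p(1.92) ≈ 1.1006

1.1006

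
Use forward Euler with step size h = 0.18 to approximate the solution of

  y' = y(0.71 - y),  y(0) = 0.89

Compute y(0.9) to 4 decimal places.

0.7891

Euler: y_{n+1} = y_n + h·f(x_n, y_n).
x=0.000000, y=0.890000: f=-0.160200 → y ← 0.890000 + 0.18·(-0.160200) = 0.861164
x=0.180000, y=0.861164: f=-0.130177 → y ← 0.861164 + 0.18·(-0.130177) = 0.837732
x=0.360000, y=0.837732: f=-0.107005 → y ← 0.837732 + 0.18·(-0.107005) = 0.818471
x=0.540000, y=0.818471: f=-0.088781 → y ← 0.818471 + 0.18·(-0.088781) = 0.802491
x=0.720000, y=0.802491: f=-0.074223 → y ← 0.802491 + 0.18·(-0.074223) = 0.789131
y(0.9) ≈ 0.7891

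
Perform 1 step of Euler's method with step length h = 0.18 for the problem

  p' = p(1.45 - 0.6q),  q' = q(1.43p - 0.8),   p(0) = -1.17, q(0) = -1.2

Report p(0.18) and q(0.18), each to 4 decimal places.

-1.6270, -0.6658

Euler on (p,q): p_{n+1} = p_n + h·p', q_{n+1} = q_n + h·q'.
0.000000: (-1.170000, -1.200000); f=(-2.538900, 2.967720) → (-1.627002, -0.665810)
(p(0.18), q(0.18)) ≈ (-1.6270, -0.6658)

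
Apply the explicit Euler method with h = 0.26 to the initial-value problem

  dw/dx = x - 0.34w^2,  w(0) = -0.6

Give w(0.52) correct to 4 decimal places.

Euler: w_{n+1} = w_n + h·f(x_n, w_n).
x=0.000000, w=-0.600000: f=-0.122400 → w ← -0.600000 + 0.26·(-0.122400) = -0.631824
x=0.260000, w=-0.631824: f=0.124271 → w ← -0.631824 + 0.26·0.124271 = -0.599513
w(0.52) ≈ -0.5995

-0.5995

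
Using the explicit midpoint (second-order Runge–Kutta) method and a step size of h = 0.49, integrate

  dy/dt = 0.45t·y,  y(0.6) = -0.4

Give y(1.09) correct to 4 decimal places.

Midpoint: k1 = f(t_n, y_n); k2 = f(t_n + h/2, y_n + (h/2)·k1); y_{n+1} = y_n + h·k2.
t=0.600000, y=-0.400000:
  k1 = f(0.600000, -0.400000) = -0.108000
  k2 = f(0.845000, -0.426460) = -0.162161
  y ← -0.400000 + 0.49·(-0.162161) = -0.479459
y(1.09) ≈ -0.4795

-0.4795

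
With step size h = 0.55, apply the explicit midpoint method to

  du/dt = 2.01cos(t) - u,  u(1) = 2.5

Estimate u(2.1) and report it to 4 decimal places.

Midpoint: k1 = f(t_n, u_n); k2 = f(t_n + h/2, u_n + (h/2)·k1); u_{n+1} = u_n + h·k2.
t=1.000000, u=2.500000:
  k1 = f(1.000000, 2.500000) = -1.413992
  k2 = f(1.275000, 2.111152) = -1.525234
  u ← 2.500000 + 0.55·(-1.525234) = 1.661121
t=1.550000, u=1.661121:
  k1 = f(1.550000, 1.661121) = -1.619324
  k2 = f(1.825000, 1.215807) = -1.721272
  u ← 1.661121 + 0.55·(-1.721272) = 0.714422
u(2.1) ≈ 0.7144

0.7144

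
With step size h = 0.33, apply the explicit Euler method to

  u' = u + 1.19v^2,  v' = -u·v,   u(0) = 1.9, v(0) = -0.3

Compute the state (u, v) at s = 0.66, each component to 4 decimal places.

3.4128, -0.0173

Euler on (u,v): u_{n+1} = u_n + h·u', v_{n+1} = v_n + h·v'.
0.000000: (1.900000, -0.300000); f=(2.007100, 0.570000) → (2.562343, -0.111900)
0.330000: (2.562343, -0.111900); f=(2.577244, 0.286726) → (3.412833, -0.017280)
(u(0.66), v(0.66)) ≈ (3.4128, -0.0173)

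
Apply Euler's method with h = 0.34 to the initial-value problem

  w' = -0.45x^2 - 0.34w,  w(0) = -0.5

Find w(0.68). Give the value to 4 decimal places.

Euler: w_{n+1} = w_n + h·f(x_n, w_n).
x=0.000000, w=-0.500000: f=0.170000 → w ← -0.500000 + 0.34·0.170000 = -0.442200
x=0.340000, w=-0.442200: f=0.098328 → w ← -0.442200 + 0.34·0.098328 = -0.408768
w(0.68) ≈ -0.4088

-0.4088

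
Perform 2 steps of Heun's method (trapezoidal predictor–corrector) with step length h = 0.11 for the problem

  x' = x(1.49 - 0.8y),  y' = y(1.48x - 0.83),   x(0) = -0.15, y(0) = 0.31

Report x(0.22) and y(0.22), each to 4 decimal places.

-0.1982, 0.2443

Heun on (x,y): k1 = f(t_n, state_n); k2 = f(t_n + h, state_n + h·k1); state_{n+1} = state_n + (h/2)·(k1 + k2).
0.000000: (-0.150000, 0.310000)
  k1 = (-0.186300, -0.326120)
  predictor → (-0.170493, 0.274127)
  k2 = (-0.216645, -0.296696)
  → (-0.172162, 0.275745)
0.110000: (-0.172162, 0.275745)
  k1 = (-0.218543, -0.299128)
  predictor → (-0.196202, 0.242841)
  k2 = (-0.254224, -0.272074)
  → (-0.198164, 0.244329)
(x(0.22), y(0.22)) ≈ (-0.1982, 0.2443)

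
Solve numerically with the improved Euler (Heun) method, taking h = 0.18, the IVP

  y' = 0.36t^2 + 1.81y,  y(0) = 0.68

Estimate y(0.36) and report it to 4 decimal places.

1.2999

Heun: k1 = f(t_n, y_n); k2 = f(t_n + h, y_n + h·k1); y_{n+1} = y_n + (h/2)·(k1 + k2).
t=0.000000, y=0.680000:
  k1 = f(0.000000, 0.680000) = 1.230800
  k2 = f(0.180000, 0.901544) = 1.643459
  y ← 0.680000 + (0.18/2)·(1.230800 + 1.643459) = 0.938683
t=0.180000, y=0.938683:
  k1 = f(0.180000, 0.938683) = 1.710681
  k2 = f(0.360000, 1.246606) = 2.303013
  y ← 0.938683 + (0.18/2)·(1.710681 + 2.303013) = 1.299916
y(0.36) ≈ 1.2999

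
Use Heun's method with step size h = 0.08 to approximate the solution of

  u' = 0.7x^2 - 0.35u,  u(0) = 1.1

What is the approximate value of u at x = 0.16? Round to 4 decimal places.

Heun: k1 = f(x_n, u_n); k2 = f(x_n + h, u_n + h·k1); u_{n+1} = u_n + (h/2)·(k1 + k2).
x=0.000000, u=1.100000:
  k1 = f(0.000000, 1.100000) = -0.385000
  k2 = f(0.080000, 1.069200) = -0.369740
  u ← 1.100000 + (0.08/2)·(-0.385000 + (-0.369740)) = 1.069810
x=0.080000, u=1.069810:
  k1 = f(0.080000, 1.069810) = -0.369954
  k2 = f(0.160000, 1.040214) = -0.346155
  u ← 1.069810 + (0.08/2)·(-0.369954 + (-0.346155)) = 1.041166
u(0.16) ≈ 1.0412

1.0412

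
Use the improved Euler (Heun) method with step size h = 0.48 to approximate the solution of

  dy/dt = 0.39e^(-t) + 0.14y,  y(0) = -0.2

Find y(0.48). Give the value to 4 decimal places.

-0.0561

Heun: k1 = f(t_n, y_n); k2 = f(t_n + h, y_n + h·k1); y_{n+1} = y_n + (h/2)·(k1 + k2).
t=0.000000, y=-0.200000:
  k1 = f(0.000000, -0.200000) = 0.362000
  k2 = f(0.480000, -0.026240) = 0.237652
  y ← -0.200000 + (0.48/2)·(0.362000 + 0.237652) = -0.056084
y(0.48) ≈ -0.0561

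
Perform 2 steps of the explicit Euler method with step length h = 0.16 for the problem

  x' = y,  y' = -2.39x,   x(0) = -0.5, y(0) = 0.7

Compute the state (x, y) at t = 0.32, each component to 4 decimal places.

-0.2454, 1.0396

Euler on (x,y): x_{n+1} = x_n + h·x', y_{n+1} = y_n + h·y'.
0.000000: (-0.500000, 0.700000); f=(0.700000, 1.195000) → (-0.388000, 0.891200)
0.160000: (-0.388000, 0.891200); f=(0.891200, 0.927320) → (-0.245408, 1.039571)
(x(0.32), y(0.32)) ≈ (-0.2454, 1.0396)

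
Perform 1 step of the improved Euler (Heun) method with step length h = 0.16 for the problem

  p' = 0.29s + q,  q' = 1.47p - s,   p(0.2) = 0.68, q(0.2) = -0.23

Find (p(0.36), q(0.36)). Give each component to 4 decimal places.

Heun on (p,q): k1 = f(s_n, state_n); k2 = f(s_n + h, state_n + h·k1); state_{n+1} = state_n + (h/2)·(k1 + k2).
0.200000: (0.680000, -0.230000)
  k1 = (-0.172000, 0.799600)
  predictor → (0.652480, -0.102064)
  k2 = (0.002336, 0.599146)
  → (0.666427, -0.118100)
(p(0.36), q(0.36)) ≈ (0.6664, -0.1181)

0.6664, -0.1181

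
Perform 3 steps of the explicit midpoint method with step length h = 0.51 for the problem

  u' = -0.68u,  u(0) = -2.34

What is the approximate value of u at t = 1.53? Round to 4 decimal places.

-0.8494

Midpoint: k1 = f(t_n, u_n); k2 = f(t_n + h/2, u_n + (h/2)·k1); u_{n+1} = u_n + h·k2.
t=0.000000, u=-2.340000:
  k1 = f(0.000000, -2.340000) = 1.591200
  k2 = f(0.255000, -1.934244) = 1.315286
  u ← -2.340000 + 0.51·1.315286 = -1.669204
t=0.510000, u=-1.669204:
  k1 = f(0.510000, -1.669204) = 1.135059
  k2 = f(0.765000, -1.379764) = 0.938240
  u ← -1.669204 + 0.51·0.938240 = -1.190702
t=1.020000, u=-1.190702:
  k1 = f(1.020000, -1.190702) = 0.809677
  k2 = f(1.275000, -0.984234) = 0.669279
  u ← -1.190702 + 0.51·0.669279 = -0.849370
u(1.53) ≈ -0.8494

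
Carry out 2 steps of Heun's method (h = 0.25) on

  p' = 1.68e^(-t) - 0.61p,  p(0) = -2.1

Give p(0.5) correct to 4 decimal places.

-0.9906

Heun: k1 = f(t_n, p_n); k2 = f(t_n + h, p_n + h·k1); p_{n+1} = p_n + (h/2)·(k1 + k2).
t=0.000000, p=-2.100000:
  k1 = f(0.000000, -2.100000) = 2.961000
  k2 = f(0.250000, -1.359750) = 2.137833
  p ← -2.100000 + (0.25/2)·(2.961000 + 2.137833) = -1.462646
t=0.250000, p=-1.462646:
  k1 = f(0.250000, -1.462646) = 2.200599
  k2 = f(0.500000, -0.912496) = 1.575594
  p ← -1.462646 + (0.25/2)·(2.200599 + 1.575594) = -0.990622
p(0.5) ≈ -0.9906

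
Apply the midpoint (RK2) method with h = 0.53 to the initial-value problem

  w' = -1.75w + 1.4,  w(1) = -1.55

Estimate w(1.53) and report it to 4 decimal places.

-0.3812

Midpoint: k1 = f(x_n, w_n); k2 = f(x_n + h/2, w_n + (h/2)·k1); w_{n+1} = w_n + h·k2.
x=1.000000, w=-1.550000:
  k1 = f(1.000000, -1.550000) = 4.112500
  k2 = f(1.265000, -0.460187) = 2.205328
  w ← -1.550000 + 0.53·2.205328 = -0.381176
w(1.53) ≈ -0.3812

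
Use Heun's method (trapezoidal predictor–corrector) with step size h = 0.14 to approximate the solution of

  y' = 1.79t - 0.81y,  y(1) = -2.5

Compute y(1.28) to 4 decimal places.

-1.4800

Heun: k1 = f(t_n, y_n); k2 = f(t_n + h, y_n + h·k1); y_{n+1} = y_n + (h/2)·(k1 + k2).
t=1.000000, y=-2.500000:
  k1 = f(1.000000, -2.500000) = 3.815000
  k2 = f(1.140000, -1.965900) = 3.632979
  y ← -2.500000 + (0.14/2)·(3.815000 + 3.632979) = -1.978641
t=1.140000, y=-1.978641:
  k1 = f(1.140000, -1.978641) = 3.643300
  k2 = f(1.280000, -1.468580) = 3.480749
  y ← -1.978641 + (0.14/2)·(3.643300 + 3.480749) = -1.479958
y(1.28) ≈ -1.4800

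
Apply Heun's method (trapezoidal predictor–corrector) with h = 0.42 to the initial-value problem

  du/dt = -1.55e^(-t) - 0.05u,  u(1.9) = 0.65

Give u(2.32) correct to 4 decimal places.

0.5568

Heun: k1 = f(t_n, u_n); k2 = f(t_n + h, u_n + h·k1); u_{n+1} = u_n + (h/2)·(k1 + k2).
t=1.900000, u=0.650000:
  k1 = f(1.900000, 0.650000) = -0.264331
  k2 = f(2.320000, 0.538981) = -0.179273
  u ← 0.650000 + (0.42/2)·(-0.264331 + (-0.179273)) = 0.556843
u(2.32) ≈ 0.5568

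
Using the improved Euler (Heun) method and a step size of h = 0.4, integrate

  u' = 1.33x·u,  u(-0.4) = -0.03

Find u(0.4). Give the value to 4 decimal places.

-0.0297

Heun: k1 = f(x_n, u_n); k2 = f(x_n + h, u_n + h·k1); u_{n+1} = u_n + (h/2)·(k1 + k2).
x=-0.400000, u=-0.030000:
  k1 = f(-0.400000, -0.030000) = 0.015960
  k2 = f(0.000000, -0.023616) = 0.000000
  u ← -0.030000 + (0.4/2)·(0.015960 + 0.000000) = -0.026808
x=0.000000, u=-0.026808:
  k1 = f(0.000000, -0.026808) = 0.000000
  k2 = f(0.400000, -0.026808) = -0.014262
  u ← -0.026808 + (0.4/2)·(0.000000 + (-0.014262)) = -0.029660
u(0.4) ≈ -0.0297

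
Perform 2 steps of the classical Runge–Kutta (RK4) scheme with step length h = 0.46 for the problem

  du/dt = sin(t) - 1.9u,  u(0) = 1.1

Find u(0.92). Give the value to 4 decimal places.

0.4298

RK4: k1 = f(t_n, u_n); k2 = f(t_n + h/2, u_n + (h/2)·k1); k3 = f(t_n + h/2, u_n + (h/2)·k2); k4 = f(t_n + h, u_n + h·k3); u_{n+1} = u_n + (h/6)·(k1 + 2k2 + 2k3 + k4).
t=0.000000, u=1.100000:
  k1 = f(0.000000, 1.100000) = -2.090000
  k2 = f(0.230000, 0.619300) = -0.948692
  k3 = f(0.230000, 0.881801) = -1.447444
  k4 = f(0.460000, 0.434176) = -0.380986
  u ← 1.100000 + (0.46/6)·(k1 + 2k2 + 2k3 + k4) = 0.543150
t=0.460000, u=0.543150:
  k1 = f(0.460000, 0.543150) = -0.588037
  k2 = f(0.690000, 0.407902) = -0.138476
  k3 = f(0.690000, 0.511301) = -0.334934
  k4 = f(0.920000, 0.389080) = 0.056349
  u ← 0.543150 + (0.46/6)·(k1 + 2k2 + 2k3 + k4) = 0.429798
u(0.92) ≈ 0.4298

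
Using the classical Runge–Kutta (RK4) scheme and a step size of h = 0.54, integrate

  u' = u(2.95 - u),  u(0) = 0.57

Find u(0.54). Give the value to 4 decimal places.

RK4: k1 = f(t_n, u_n); k2 = f(t_n + h/2, u_n + (h/2)·k1); k3 = f(t_n + h/2, u_n + (h/2)·k2); k4 = f(t_n + h, u_n + h·k3); u_{n+1} = u_n + (h/6)·(k1 + 2k2 + 2k3 + k4).
t=0.000000, u=0.570000:
  k1 = f(0.000000, 0.570000) = 1.356600
  k2 = f(0.270000, 0.936282) = 1.885408
  k3 = f(0.270000, 1.079060) = 2.018857
  k4 = f(0.540000, 1.660183) = 2.141332
  u ← 0.570000 + (0.54/6)·(k1 + 2k2 + 2k3 + k4) = 1.587582
u(0.54) ≈ 1.5876

1.5876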